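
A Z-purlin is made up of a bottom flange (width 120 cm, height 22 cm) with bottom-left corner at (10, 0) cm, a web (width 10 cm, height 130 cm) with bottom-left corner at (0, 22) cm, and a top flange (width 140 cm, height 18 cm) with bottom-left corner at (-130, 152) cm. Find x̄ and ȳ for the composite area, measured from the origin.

bottom flange: A = 120 × 22 = 2640.00, centroid at (70.00, 11.00).
web: A = 10 × 130 = 1300.00, centroid at (5.00, 87.00).
top flange: A = 140 × 18 = 2520.00, centroid at (-60.00, 161.00).
ΣA = 6460.00 cm²
ΣAx̄ = (2640.00)(70.00) + (1300.00)(5.00) + (2520.00)(-60.00) = 40100.00 cm³
ΣAȳ = (2640.00)(11.00) + (1300.00)(87.00) + (2520.00)(161.00) = 547860.00 cm³
x̄ = 40100.00 / 6460.00 = 6.21 cm
ȳ = 547860.00 / 6460.00 = 84.81 cm

x̄ = 6.21 cm, ȳ = 84.81 cm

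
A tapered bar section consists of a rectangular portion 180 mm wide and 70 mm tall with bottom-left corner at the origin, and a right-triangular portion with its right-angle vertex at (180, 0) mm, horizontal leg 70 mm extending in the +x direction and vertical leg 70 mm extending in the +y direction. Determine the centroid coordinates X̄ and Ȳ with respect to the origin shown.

X̄ = 108.45 mm, Ȳ = 33.10 mm

rectangular portion: A = 180 × 70 = 12600.00, centroid at (90.00, 35.00).
triangular portion: A = ½·70·70 = 2450.00, centroid at (203.33, 23.33).
ΣA = 15050.00 mm²
ΣAX̄ = (12600.00)(90.00) + (2450.00)(203.33) = 1632166.67 mm³
ΣAȲ = (12600.00)(35.00) + (2450.00)(23.33) = 498166.67 mm³
X̄ = 1632166.67 / 15050.00 = 108.45 mm
Ȳ = 498166.67 / 15050.00 = 33.10 mm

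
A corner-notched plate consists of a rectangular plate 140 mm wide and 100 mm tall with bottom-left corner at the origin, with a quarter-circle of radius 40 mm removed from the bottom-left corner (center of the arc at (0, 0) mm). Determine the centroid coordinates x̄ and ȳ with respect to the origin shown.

plate: A = 140 × 100 = 14000.00, centroid at (70.00, 50.00).
removed quarter-circle: A = −¼π·40² = -1256.64, centroid at (16.98, 16.98).
ΣA = 12743.36 mm²
ΣAx̄ = (14000.00)(70.00) + (-1256.64)(16.98) = 958666.67 mm³
ΣAȳ = (14000.00)(50.00) + (-1256.64)(16.98) = 678666.67 mm³
x̄ = 958666.67 / 12743.36 = 75.23 mm
ȳ = 678666.67 / 12743.36 = 53.26 mm

x̄ = 75.23 mm, ȳ = 53.26 mm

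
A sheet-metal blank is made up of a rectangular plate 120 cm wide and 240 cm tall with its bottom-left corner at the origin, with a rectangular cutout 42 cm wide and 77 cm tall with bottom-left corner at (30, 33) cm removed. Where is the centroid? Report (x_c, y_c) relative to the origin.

plate: A = 120 × 240 = 28800.00, centroid at (60.00, 120.00).
hole: A = −(42 × 77) = -3234.00, centroid at (51.00, 71.50).
ΣA = 25566.00 cm², ΣAx_c = 1563066.00 cm³, ΣAy_c = 3224769.00 cm³.
x_c = 1563066.00/25566.00 = 61.14 cm; y_c = 3224769.00/25566.00 = 126.14 cm.

x_c = 61.14 cm, y_c = 126.14 cm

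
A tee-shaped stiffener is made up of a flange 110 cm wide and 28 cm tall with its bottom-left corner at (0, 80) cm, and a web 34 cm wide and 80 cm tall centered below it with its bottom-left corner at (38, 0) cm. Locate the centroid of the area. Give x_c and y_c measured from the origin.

web: A = 34 × 80 = 2720.00, centroid at (55.00, 40.00).
flange: A = 110 × 28 = 3080.00, centroid at (55.00, 94.00).
ΣA = 5800.00 cm²
ΣAx_c = (2720.00)(55.00) + (3080.00)(55.00) = 319000.00 cm³
ΣAy_c = (2720.00)(40.00) + (3080.00)(94.00) = 398320.00 cm³
x_c = 319000.00 / 5800.00 = 55.00 cm
y_c = 398320.00 / 5800.00 = 68.68 cm

x_c = 55.00 cm, y_c = 68.68 cm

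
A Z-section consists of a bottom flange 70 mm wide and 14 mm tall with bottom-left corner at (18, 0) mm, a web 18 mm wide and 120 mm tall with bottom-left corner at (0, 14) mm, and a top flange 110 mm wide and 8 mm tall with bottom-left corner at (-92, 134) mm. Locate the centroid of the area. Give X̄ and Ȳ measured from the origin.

X̄ = 9.66 mm, Ȳ = 71.68 mm

bottom flange: A = 70 × 14 = 980.00, centroid at (53.00, 7.00).
web: A = 18 × 120 = 2160.00, centroid at (9.00, 74.00).
top flange: A = 110 × 8 = 880.00, centroid at (-37.00, 138.00).
ΣA = 4020.00 mm²
ΣAX̄ = (980.00)(53.00) + (2160.00)(9.00) + (880.00)(-37.00) = 38820.00 mm³
ΣAȲ = (980.00)(7.00) + (2160.00)(74.00) + (880.00)(138.00) = 288140.00 mm³
X̄ = 38820.00 / 4020.00 = 9.66 mm
Ȳ = 288140.00 / 4020.00 = 71.68 mm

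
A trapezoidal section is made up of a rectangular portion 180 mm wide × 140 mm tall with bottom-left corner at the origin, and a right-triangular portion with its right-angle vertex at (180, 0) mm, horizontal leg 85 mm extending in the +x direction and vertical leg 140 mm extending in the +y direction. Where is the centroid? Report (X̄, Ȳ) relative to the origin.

rectangular portion: A = 180 × 140 = 25200.00, centroid at (90.00, 70.00).
triangular portion: A = ½·85·140 = 5950.00, centroid at (208.33, 46.67).
ΣA = 31150.00 mm², ΣAX̄ = 3507583.33 mm³, ΣAȲ = 2041666.67 mm³.
X̄ = 3507583.33/31150.00 = 112.60 mm; Ȳ = 2041666.67/31150.00 = 65.54 mm.

X̄ = 112.60 mm, Ȳ = 65.54 mm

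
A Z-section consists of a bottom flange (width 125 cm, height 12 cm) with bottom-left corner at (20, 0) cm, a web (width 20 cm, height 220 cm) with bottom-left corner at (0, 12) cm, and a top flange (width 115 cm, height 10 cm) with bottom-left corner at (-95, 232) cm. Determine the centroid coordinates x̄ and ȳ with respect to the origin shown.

bottom flange: A = 125 × 12 = 1500.00, centroid at (82.50, 6.00).
web: A = 20 × 220 = 4400.00, centroid at (10.00, 122.00).
top flange: A = 115 × 10 = 1150.00, centroid at (-37.50, 237.00).
ΣA = 7050.00 cm²
ΣAx̄ = (1500.00)(82.50) + (4400.00)(10.00) + (1150.00)(-37.50) = 124625.00 cm³
ΣAȳ = (1500.00)(6.00) + (4400.00)(122.00) + (1150.00)(237.00) = 818350.00 cm³
x̄ = 124625.00 / 7050.00 = 17.68 cm
ȳ = 818350.00 / 7050.00 = 116.08 cm

x̄ = 17.68 cm, ȳ = 116.08 cm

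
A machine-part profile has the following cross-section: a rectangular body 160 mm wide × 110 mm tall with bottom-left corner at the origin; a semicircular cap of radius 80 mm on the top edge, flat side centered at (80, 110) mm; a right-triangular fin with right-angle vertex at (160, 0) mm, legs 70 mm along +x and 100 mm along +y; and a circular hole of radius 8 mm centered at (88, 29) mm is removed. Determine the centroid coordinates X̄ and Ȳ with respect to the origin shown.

rectangular body: A = 160 × 110 = 17600.00, centroid at (80.00, 55.00).
semicircular top: A = ½π·80² = 10053.10, centroid at (80.00, 143.95).
triangular fin: A = ½·70·100 = 3500.00, centroid at (183.33, 33.33).
hole: A = −π·8² = -201.06, centroid at (88.00, 29.00).
ΣA = 30952.03 mm², ΣAX̄ = 2836220.94 mm³, ΣAȲ = 2526009.82 mm³.
X̄ = 2836220.94/30952.03 = 91.63 mm; Ȳ = 2526009.82/30952.03 = 81.61 mm.

X̄ = 91.63 mm, Ȳ = 81.61 mm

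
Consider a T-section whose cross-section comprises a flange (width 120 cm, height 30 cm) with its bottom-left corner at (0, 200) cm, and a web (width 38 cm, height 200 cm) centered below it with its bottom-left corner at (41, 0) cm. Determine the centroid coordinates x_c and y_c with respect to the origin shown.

Part | A | x̄ᵢ | ȳᵢ | A·x̄ᵢ | A·ȳᵢ
web | 7600.00 | 60.00 | 100.00 | 456000.00 | 760000.00
flange | 3600.00 | 60.00 | 215.00 | 216000.00 | 774000.00
Σ | 11200.00 |  |  | 672000.00 | 1534000.00
x_c = 672000.00 / 11200.00 = 60.00 cm
y_c = 1534000.00 / 11200.00 = 136.96 cm

x_c = 60.00 cm, y_c = 136.96 cm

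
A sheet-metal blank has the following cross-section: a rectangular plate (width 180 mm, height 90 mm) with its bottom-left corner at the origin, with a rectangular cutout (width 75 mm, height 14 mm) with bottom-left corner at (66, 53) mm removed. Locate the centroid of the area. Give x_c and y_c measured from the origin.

plate: A = 180 × 90 = 16200.00, centroid at (90.00, 45.00).
hole: A = −(75 × 14) = -1050.00, centroid at (103.50, 60.00).
ΣA = 15150.00 mm², ΣAx_c = 1349325.00 mm³, ΣAy_c = 666000.00 mm³.
x_c = 1349325.00/15150.00 = 89.06 mm; y_c = 666000.00/15150.00 = 43.96 mm.

x_c = 89.06 mm, y_c = 43.96 mm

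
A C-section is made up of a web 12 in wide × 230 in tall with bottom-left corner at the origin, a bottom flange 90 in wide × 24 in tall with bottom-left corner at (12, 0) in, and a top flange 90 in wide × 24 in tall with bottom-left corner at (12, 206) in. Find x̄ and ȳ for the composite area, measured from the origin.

x̄ = 37.12 in, ȳ = 115.00 in

web: A = 12 × 230 = 2760.00, centroid at (6.00, 115.00).
bottom flange: A = 90 × 24 = 2160.00, centroid at (57.00, 12.00).
top flange: A = 90 × 24 = 2160.00, centroid at (57.00, 218.00).
ΣA = 7080.00 in², ΣAx̄ = 262800.00 in³, ΣAȳ = 814200.00 in³.
x̄ = 262800.00/7080.00 = 37.12 in; ȳ = 814200.00/7080.00 = 115.00 in.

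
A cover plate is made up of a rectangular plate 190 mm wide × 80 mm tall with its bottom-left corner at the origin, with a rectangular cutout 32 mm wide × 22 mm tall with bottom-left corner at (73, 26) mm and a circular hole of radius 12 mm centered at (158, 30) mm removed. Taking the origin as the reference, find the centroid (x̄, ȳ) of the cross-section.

plate: A = 190 × 80 = 15200.00, centroid at (95.00, 40.00).
hole 1: A = −(32 × 22) = -704.00, centroid at (89.00, 37.00).
hole 2: A = −π·12² = -452.39, centroid at (158.00, 30.00).
ΣA = 14043.61 mm², ΣAx̄ = 1309866.48 mm³, ΣAȳ = 568380.32 mm³.
x̄ = 1309866.48/14043.61 = 93.27 mm; ȳ = 568380.32/14043.61 = 40.47 mm.

x̄ = 93.27 mm, ȳ = 40.47 mm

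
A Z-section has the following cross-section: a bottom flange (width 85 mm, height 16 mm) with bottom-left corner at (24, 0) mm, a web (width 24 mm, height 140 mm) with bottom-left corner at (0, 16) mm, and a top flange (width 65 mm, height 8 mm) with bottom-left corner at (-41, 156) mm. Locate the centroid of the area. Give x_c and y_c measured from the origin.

x_c = 24.11 mm, y_c = 73.10 mm

bottom flange: A = 85 × 16 = 1360.00, centroid at (66.50, 8.00).
web: A = 24 × 140 = 3360.00, centroid at (12.00, 86.00).
top flange: A = 65 × 8 = 520.00, centroid at (-8.50, 160.00).
ΣA = 5240.00 mm²
ΣAx_c = (1360.00)(66.50) + (3360.00)(12.00) + (520.00)(-8.50) = 126340.00 mm³
ΣAy_c = (1360.00)(8.00) + (3360.00)(86.00) + (520.00)(160.00) = 383040.00 mm³
x_c = 126340.00 / 5240.00 = 24.11 mm
y_c = 383040.00 / 5240.00 = 73.10 mm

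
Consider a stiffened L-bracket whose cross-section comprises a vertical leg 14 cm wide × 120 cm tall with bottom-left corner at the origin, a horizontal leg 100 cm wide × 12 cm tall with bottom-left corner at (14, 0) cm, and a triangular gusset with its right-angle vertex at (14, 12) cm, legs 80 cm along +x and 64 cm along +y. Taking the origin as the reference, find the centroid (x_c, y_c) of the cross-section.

vertical leg: A = 14 × 120 = 1680.00, centroid at (7.00, 60.00).
horizontal leg: A = 100 × 12 = 1200.00, centroid at (64.00, 6.00).
gusset: A = ½·80·64 = 2560.00, centroid at (40.67, 33.33).
ΣA = 5440.00 cm², ΣAx_c = 192666.67 cm³, ΣAy_c = 193333.33 cm³.
x_c = 192666.67/5440.00 = 35.42 cm; y_c = 193333.33/5440.00 = 35.54 cm.

x_c = 35.42 cm, y_c = 35.54 cm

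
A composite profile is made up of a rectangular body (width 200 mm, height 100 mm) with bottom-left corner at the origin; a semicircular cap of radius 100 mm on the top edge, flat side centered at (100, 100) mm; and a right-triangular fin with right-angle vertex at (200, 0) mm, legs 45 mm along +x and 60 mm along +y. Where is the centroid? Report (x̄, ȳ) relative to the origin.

rectangular body: A = 200 × 100 = 20000.00, centroid at (100.00, 50.00).
semicircular top: A = ½π·100² = 15707.96, centroid at (100.00, 142.44).
triangular fin: A = ½·45·60 = 1350.00, centroid at (215.00, 20.00).
ΣA = 37057.96 mm²
ΣAx̄ = (20000.00)(100.00) + (15707.96)(100.00) + (1350.00)(215.00) = 3861046.33 mm³
ΣAȳ = (20000.00)(50.00) + (15707.96)(142.44) + (1350.00)(20.00) = 3264462.99 mm³
x̄ = 3861046.33 / 37057.96 = 104.19 mm
ȳ = 3264462.99 / 37057.96 = 88.09 mm

x̄ = 104.19 mm, ȳ = 88.09 mm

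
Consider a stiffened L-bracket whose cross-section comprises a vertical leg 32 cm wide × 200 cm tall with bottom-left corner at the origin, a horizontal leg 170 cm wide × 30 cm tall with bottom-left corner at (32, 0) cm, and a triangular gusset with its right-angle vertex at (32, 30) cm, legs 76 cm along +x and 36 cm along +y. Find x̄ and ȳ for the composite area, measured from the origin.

vertical leg: A = 32 × 200 = 6400.00, centroid at (16.00, 100.00).
horizontal leg: A = 170 × 30 = 5100.00, centroid at (117.00, 15.00).
gusset: A = ½·76·36 = 1368.00, centroid at (57.33, 42.00).
ΣA = 12868.00 cm²
ΣAx̄ = (6400.00)(16.00) + (5100.00)(117.00) + (1368.00)(57.33) = 777532.00 cm³
ΣAȳ = (6400.00)(100.00) + (5100.00)(15.00) + (1368.00)(42.00) = 773956.00 cm³
x̄ = 777532.00 / 12868.00 = 60.42 cm
ȳ = 773956.00 / 12868.00 = 60.15 cm

x̄ = 60.42 cm, ȳ = 60.15 cm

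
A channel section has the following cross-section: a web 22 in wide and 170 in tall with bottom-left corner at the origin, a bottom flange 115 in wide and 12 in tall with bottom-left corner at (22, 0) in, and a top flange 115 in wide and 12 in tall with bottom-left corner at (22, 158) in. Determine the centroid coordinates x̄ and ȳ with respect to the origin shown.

x̄ = 40.09 in, ȳ = 85.00 in

web: A = 22 × 170 = 3740.00, centroid at (11.00, 85.00).
bottom flange: A = 115 × 12 = 1380.00, centroid at (79.50, 6.00).
top flange: A = 115 × 12 = 1380.00, centroid at (79.50, 164.00).
ΣA = 6500.00 in²
ΣAx̄ = (3740.00)(11.00) + (1380.00)(79.50) + (1380.00)(79.50) = 260560.00 in³
ΣAȳ = (3740.00)(85.00) + (1380.00)(6.00) + (1380.00)(164.00) = 552500.00 in³
x̄ = 260560.00 / 6500.00 = 40.09 in
ȳ = 552500.00 / 6500.00 = 85.00 in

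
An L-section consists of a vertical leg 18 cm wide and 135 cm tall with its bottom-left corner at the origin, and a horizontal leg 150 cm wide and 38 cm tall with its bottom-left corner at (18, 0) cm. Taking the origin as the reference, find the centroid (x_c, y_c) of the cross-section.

x_c = 67.89 cm, y_c = 33.50 cm

vertical leg: A = 18 × 135 = 2430.00, centroid at (9.00, 67.50).
horizontal leg: A = 150 × 38 = 5700.00, centroid at (93.00, 19.00).
ΣA = 8130.00 cm²
ΣAx_c = (2430.00)(9.00) + (5700.00)(93.00) = 551970.00 cm³
ΣAy_c = (2430.00)(67.50) + (5700.00)(19.00) = 272325.00 cm³
x_c = 551970.00 / 8130.00 = 67.89 cm
y_c = 272325.00 / 8130.00 = 33.50 cm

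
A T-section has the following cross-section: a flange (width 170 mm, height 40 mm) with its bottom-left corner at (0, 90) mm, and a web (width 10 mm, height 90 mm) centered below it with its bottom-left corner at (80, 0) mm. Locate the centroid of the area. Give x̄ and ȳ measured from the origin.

x̄ = 85.00 mm, ȳ = 102.40 mm

web: A = 10 × 90 = 900.00, centroid at (85.00, 45.00).
flange: A = 170 × 40 = 6800.00, centroid at (85.00, 110.00).
ΣA = 7700.00 mm²
ΣAx̄ = (900.00)(85.00) + (6800.00)(85.00) = 654500.00 mm³
ΣAȳ = (900.00)(45.00) + (6800.00)(110.00) = 788500.00 mm³
x̄ = 654500.00 / 7700.00 = 85.00 mm
ȳ = 788500.00 / 7700.00 = 102.40 mm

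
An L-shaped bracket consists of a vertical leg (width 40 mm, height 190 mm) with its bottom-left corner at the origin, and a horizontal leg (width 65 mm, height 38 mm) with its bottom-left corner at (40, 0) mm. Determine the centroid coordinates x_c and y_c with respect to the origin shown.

vertical leg: A = 40 × 190 = 7600.00, centroid at (20.00, 95.00).
horizontal leg: A = 65 × 38 = 2470.00, centroid at (72.50, 19.00).
ΣA = 10070.00 mm², ΣAx_c = 331075.00 mm³, ΣAy_c = 768930.00 mm³.
x_c = 331075.00/10070.00 = 32.88 mm; y_c = 768930.00/10070.00 = 76.36 mm.

x_c = 32.88 mm, y_c = 76.36 mm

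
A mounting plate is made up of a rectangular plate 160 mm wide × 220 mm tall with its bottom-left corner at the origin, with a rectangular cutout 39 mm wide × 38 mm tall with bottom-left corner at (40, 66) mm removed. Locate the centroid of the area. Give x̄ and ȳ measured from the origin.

plate: A = 160 × 220 = 35200.00, centroid at (80.00, 110.00).
hole: A = −(39 × 38) = -1482.00, centroid at (59.50, 85.00).
ΣA = 33718.00 mm²
ΣAx̄ = (35200.00)(80.00) + (-1482.00)(59.50) = 2727821.00 mm³
ΣAȳ = (35200.00)(110.00) + (-1482.00)(85.00) = 3746030.00 mm³
x̄ = 2727821.00 / 33718.00 = 80.90 mm
ȳ = 3746030.00 / 33718.00 = 111.10 mm

x̄ = 80.90 mm, ȳ = 111.10 mm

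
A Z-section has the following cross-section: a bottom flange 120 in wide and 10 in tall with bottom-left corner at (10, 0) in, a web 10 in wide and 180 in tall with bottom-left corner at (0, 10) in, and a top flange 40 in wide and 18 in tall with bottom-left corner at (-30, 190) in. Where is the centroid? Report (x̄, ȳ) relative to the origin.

bottom flange: A = 120 × 10 = 1200.00, centroid at (70.00, 5.00).
web: A = 10 × 180 = 1800.00, centroid at (5.00, 100.00).
top flange: A = 40 × 18 = 720.00, centroid at (-10.00, 199.00).
ΣA = 3720.00 in², ΣAx̄ = 85800.00 in³, ΣAȳ = 329280.00 in³.
x̄ = 85800.00/3720.00 = 23.06 in; ȳ = 329280.00/3720.00 = 88.52 in.

x̄ = 23.06 in, ȳ = 88.52 in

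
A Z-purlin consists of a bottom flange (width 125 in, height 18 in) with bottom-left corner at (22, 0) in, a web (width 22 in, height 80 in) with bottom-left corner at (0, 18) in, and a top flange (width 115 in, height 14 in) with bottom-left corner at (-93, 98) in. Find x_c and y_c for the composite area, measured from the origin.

bottom flange: A = 125 × 18 = 2250.00, centroid at (84.50, 9.00).
web: A = 22 × 80 = 1760.00, centroid at (11.00, 58.00).
top flange: A = 115 × 14 = 1610.00, centroid at (-35.50, 105.00).
ΣA = 5620.00 in², ΣAx_c = 152330.00 in³, ΣAy_c = 291380.00 in³.
x_c = 152330.00/5620.00 = 27.10 in; y_c = 291380.00/5620.00 = 51.85 in.

x_c = 27.10 in, y_c = 51.85 in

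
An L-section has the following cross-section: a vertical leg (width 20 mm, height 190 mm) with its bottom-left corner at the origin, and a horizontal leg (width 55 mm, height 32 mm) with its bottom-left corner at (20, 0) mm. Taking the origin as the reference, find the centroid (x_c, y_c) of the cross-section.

x_c = 21.87 mm, y_c = 69.99 mm

vertical leg: A = 20 × 190 = 3800.00, centroid at (10.00, 95.00).
horizontal leg: A = 55 × 32 = 1760.00, centroid at (47.50, 16.00).
ΣA = 5560.00 mm², ΣAx_c = 121600.00 mm³, ΣAy_c = 389160.00 mm³.
x_c = 121600.00/5560.00 = 21.87 mm; y_c = 389160.00/5560.00 = 69.99 mm.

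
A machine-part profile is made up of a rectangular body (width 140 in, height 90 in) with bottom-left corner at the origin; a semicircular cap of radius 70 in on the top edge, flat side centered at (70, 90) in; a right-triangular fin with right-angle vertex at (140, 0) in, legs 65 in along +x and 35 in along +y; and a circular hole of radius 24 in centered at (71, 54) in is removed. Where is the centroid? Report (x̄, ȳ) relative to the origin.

Part | A | x̄ᵢ | ȳᵢ | A·x̄ᵢ | A·ȳᵢ
rectangular body | 12600.00 | 70.00 | 45.00 | 882000.00 | 567000.00
semicircular top | 7696.90 | 70.00 | 119.71 | 538783.14 | 921387.85
triangular fin | 1137.50 | 161.67 | 11.67 | 183895.83 | 13270.83
hole | -1809.56 | 71.00 | 54.00 | -128478.57 | -97716.10
Σ | 19624.84 |  |  | 1476200.40 | 1403942.58
x̄ = 1476200.40 / 19624.84 = 75.22 in
ȳ = 1403942.58 / 19624.84 = 71.54 in

x̄ = 75.22 in, ȳ = 71.54 in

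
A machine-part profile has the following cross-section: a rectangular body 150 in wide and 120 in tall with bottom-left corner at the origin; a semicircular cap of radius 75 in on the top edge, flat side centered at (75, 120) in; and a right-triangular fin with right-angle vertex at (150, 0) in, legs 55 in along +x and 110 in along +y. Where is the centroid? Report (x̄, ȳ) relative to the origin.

x̄ = 84.46 in, ȳ = 84.81 in

rectangular body: A = 150 × 120 = 18000.00, centroid at (75.00, 60.00).
semicircular top: A = ½π·75² = 8835.73, centroid at (75.00, 151.83).
triangular fin: A = ½·55·110 = 3025.00, centroid at (168.33, 36.67).
ΣA = 29860.73 in², ΣAx̄ = 2521888.03 in³, ΣAȳ = 2532454.19 in³.
x̄ = 2521888.03/29860.73 = 84.46 in; ȳ = 2532454.19/29860.73 = 84.81 in.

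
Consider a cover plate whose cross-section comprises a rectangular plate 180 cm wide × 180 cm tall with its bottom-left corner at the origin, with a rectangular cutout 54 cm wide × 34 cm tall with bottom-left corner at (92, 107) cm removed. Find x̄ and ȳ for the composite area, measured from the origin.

x̄ = 88.26 cm, ȳ = 87.96 cm

Part | A | x̄ᵢ | ȳᵢ | A·x̄ᵢ | A·ȳᵢ
plate | 32400.00 | 90.00 | 90.00 | 2916000.00 | 2916000.00
hole | -1836.00 | 119.00 | 124.00 | -218484.00 | -227664.00
Σ | 30564.00 |  |  | 2697516.00 | 2688336.00
x̄ = 2697516.00 / 30564.00 = 88.26 cm
ȳ = 2688336.00 / 30564.00 = 87.96 cm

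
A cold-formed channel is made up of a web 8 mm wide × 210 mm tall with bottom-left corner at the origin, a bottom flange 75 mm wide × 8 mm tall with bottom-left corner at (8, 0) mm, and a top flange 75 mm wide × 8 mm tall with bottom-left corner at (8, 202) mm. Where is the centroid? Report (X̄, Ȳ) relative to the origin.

X̄ = 21.29 mm, Ȳ = 105.00 mm

Part | A | x̄ᵢ | ȳᵢ | A·x̄ᵢ | A·ȳᵢ
web | 1680.00 | 4.00 | 105.00 | 6720.00 | 176400.00
bottom flange | 600.00 | 45.50 | 4.00 | 27300.00 | 2400.00
top flange | 600.00 | 45.50 | 206.00 | 27300.00 | 123600.00
Σ | 2880.00 |  |  | 61320.00 | 302400.00
X̄ = 61320.00 / 2880.00 = 21.29 mm
Ȳ = 302400.00 / 2880.00 = 105.00 mm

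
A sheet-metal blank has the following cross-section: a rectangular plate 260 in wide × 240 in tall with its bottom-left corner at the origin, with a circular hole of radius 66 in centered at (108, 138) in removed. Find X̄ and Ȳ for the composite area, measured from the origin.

X̄ = 136.18 in, Ȳ = 114.94 in

plate: A = 260 × 240 = 62400.00, centroid at (130.00, 120.00).
hole: A = −π·66² = -13684.78, centroid at (108.00, 138.00).
ΣA = 48715.22 in², ΣAX̄ = 6634044.02 in³, ΣAȲ = 5599500.69 in³.
X̄ = 6634044.02/48715.22 = 136.18 in; Ȳ = 5599500.69/48715.22 = 114.94 in.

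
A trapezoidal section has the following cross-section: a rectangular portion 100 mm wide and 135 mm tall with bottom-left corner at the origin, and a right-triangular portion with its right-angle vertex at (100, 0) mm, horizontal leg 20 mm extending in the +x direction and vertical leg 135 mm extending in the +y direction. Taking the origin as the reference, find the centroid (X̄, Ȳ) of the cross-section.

X̄ = 55.15 mm, Ȳ = 65.45 mm

rectangular portion: A = 100 × 135 = 13500.00, centroid at (50.00, 67.50).
triangular portion: A = ½·20·135 = 1350.00, centroid at (106.67, 45.00).
ΣA = 14850.00 mm², ΣAX̄ = 819000.00 mm³, ΣAȲ = 972000.00 mm³.
X̄ = 819000.00/14850.00 = 55.15 mm; Ȳ = 972000.00/14850.00 = 65.45 mm.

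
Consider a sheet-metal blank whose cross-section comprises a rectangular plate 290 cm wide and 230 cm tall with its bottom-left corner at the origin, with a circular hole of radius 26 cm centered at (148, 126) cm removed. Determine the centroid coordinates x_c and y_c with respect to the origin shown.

plate: A = 290 × 230 = 66700.00, centroid at (145.00, 115.00).
hole: A = −π·26² = -2123.72, centroid at (148.00, 126.00).
ΣA = 64576.28 cm²
ΣAx_c = (66700.00)(145.00) + (-2123.72)(148.00) = 9357189.94 cm³
ΣAy_c = (66700.00)(115.00) + (-2123.72)(126.00) = 7402911.70 cm³
x_c = 9357189.94 / 64576.28 = 144.90 cm
y_c = 7402911.70 / 64576.28 = 114.64 cm

x_c = 144.90 cm, y_c = 114.64 cm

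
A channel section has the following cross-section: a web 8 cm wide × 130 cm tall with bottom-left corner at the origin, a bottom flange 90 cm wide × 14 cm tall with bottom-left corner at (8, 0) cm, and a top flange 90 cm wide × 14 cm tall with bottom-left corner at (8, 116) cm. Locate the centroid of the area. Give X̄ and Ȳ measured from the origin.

X̄ = 38.69 cm, Ȳ = 65.00 cm

web: A = 8 × 130 = 1040.00, centroid at (4.00, 65.00).
bottom flange: A = 90 × 14 = 1260.00, centroid at (53.00, 7.00).
top flange: A = 90 × 14 = 1260.00, centroid at (53.00, 123.00).
ΣA = 3560.00 cm²
ΣAX̄ = (1040.00)(4.00) + (1260.00)(53.00) + (1260.00)(53.00) = 137720.00 cm³
ΣAȲ = (1040.00)(65.00) + (1260.00)(7.00) + (1260.00)(123.00) = 231400.00 cm³
X̄ = 137720.00 / 3560.00 = 38.69 cm
Ȳ = 231400.00 / 3560.00 = 65.00 cm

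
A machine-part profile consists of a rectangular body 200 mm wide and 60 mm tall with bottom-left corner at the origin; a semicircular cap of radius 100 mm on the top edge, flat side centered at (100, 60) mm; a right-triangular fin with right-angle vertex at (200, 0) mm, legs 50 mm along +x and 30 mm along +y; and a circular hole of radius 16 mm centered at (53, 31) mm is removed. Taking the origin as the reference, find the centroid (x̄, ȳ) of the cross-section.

x̄ = 104.53 mm, ȳ = 70.58 mm

rectangular body: A = 200 × 60 = 12000.00, centroid at (100.00, 30.00).
semicircular top: A = ½π·100² = 15707.96, centroid at (100.00, 102.44).
triangular fin: A = ½·50·30 = 750.00, centroid at (216.67, 10.00).
hole: A = −π·16² = -804.25, centroid at (53.00, 31.00).
ΣA = 27653.72 mm², ΣAx̄ = 2890671.20 mm³, ΣAȳ = 1951712.78 mm³.
x̄ = 2890671.20/27653.72 = 104.53 mm; ȳ = 1951712.78/27653.72 = 70.58 mm.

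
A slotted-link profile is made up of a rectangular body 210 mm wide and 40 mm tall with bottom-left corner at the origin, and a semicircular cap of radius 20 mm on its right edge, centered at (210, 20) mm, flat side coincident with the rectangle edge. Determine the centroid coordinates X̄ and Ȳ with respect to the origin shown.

X̄ = 112.90 mm, Ȳ = 20.00 mm

rectangular body: A = 210 × 40 = 8400.00, centroid at (105.00, 20.00).
semicircular end: A = ½π·20² = 628.32, centroid at (218.49, 20.00).
ΣA = 9028.32 mm², ΣAX̄ = 1019280.22 mm³, ΣAȲ = 180566.37 mm³.
X̄ = 1019280.22/9028.32 = 112.90 mm; Ȳ = 180566.37/9028.32 = 20.00 mm.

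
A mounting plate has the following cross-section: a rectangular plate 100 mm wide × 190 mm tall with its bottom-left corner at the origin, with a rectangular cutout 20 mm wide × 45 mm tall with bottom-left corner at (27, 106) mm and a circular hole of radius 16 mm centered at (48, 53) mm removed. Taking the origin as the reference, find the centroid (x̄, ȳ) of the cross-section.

x̄ = 50.77 mm, ȳ = 95.21 mm

Part | A | x̄ᵢ | ȳᵢ | A·x̄ᵢ | A·ȳᵢ
plate | 19000.00 | 50.00 | 95.00 | 950000.00 | 1805000.00
hole 1 | -900.00 | 37.00 | 128.50 | -33300.00 | -115650.00
hole 2 | -804.25 | 48.00 | 53.00 | -38603.89 | -42625.13
Σ | 17295.75 |  |  | 878096.11 | 1646724.87
x̄ = 878096.11 / 17295.75 = 50.77 mm
ȳ = 1646724.87 / 17295.75 = 95.21 mm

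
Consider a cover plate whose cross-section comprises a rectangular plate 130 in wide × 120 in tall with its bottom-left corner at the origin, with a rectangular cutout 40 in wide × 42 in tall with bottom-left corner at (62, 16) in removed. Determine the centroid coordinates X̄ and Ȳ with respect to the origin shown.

Part | A | x̄ᵢ | ȳᵢ | A·x̄ᵢ | A·ȳᵢ
plate | 15600.00 | 65.00 | 60.00 | 1014000.00 | 936000.00
hole | -1680.00 | 82.00 | 37.00 | -137760.00 | -62160.00
Σ | 13920.00 |  |  | 876240.00 | 873840.00
X̄ = 876240.00 / 13920.00 = 62.95 in
Ȳ = 873840.00 / 13920.00 = 62.78 in

X̄ = 62.95 in, Ȳ = 62.78 in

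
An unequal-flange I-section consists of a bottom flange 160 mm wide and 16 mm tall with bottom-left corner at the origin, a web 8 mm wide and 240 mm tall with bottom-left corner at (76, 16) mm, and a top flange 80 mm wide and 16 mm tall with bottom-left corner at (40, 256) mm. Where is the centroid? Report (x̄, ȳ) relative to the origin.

bottom flange: A = 160 × 16 = 2560.00, centroid at (80.00, 8.00).
web: A = 8 × 240 = 1920.00, centroid at (80.00, 136.00).
top flange: A = 80 × 16 = 1280.00, centroid at (80.00, 264.00).
ΣA = 5760.00 mm²
ΣAx̄ = (2560.00)(80.00) + (1920.00)(80.00) + (1280.00)(80.00) = 460800.00 mm³
ΣAȳ = (2560.00)(8.00) + (1920.00)(136.00) + (1280.00)(264.00) = 619520.00 mm³
x̄ = 460800.00 / 5760.00 = 80.00 mm
ȳ = 619520.00 / 5760.00 = 107.56 mm

x̄ = 80.00 mm, ȳ = 107.56 mm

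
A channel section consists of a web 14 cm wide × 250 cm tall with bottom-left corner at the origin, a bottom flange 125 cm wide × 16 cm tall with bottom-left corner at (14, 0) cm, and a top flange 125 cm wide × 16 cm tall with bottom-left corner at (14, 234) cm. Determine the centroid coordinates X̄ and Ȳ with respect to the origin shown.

X̄ = 44.07 cm, Ȳ = 125.00 cm

web: A = 14 × 250 = 3500.00, centroid at (7.00, 125.00).
bottom flange: A = 125 × 16 = 2000.00, centroid at (76.50, 8.00).
top flange: A = 125 × 16 = 2000.00, centroid at (76.50, 242.00).
ΣA = 7500.00 cm²
ΣAX̄ = (3500.00)(7.00) + (2000.00)(76.50) + (2000.00)(76.50) = 330500.00 cm³
ΣAȲ = (3500.00)(125.00) + (2000.00)(8.00) + (2000.00)(242.00) = 937500.00 cm³
X̄ = 330500.00 / 7500.00 = 44.07 cm
Ȳ = 937500.00 / 7500.00 = 125.00 cm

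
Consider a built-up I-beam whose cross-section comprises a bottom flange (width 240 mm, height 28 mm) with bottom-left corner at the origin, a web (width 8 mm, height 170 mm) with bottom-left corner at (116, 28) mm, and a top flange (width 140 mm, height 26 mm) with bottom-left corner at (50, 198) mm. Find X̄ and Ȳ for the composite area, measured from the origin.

bottom flange: A = 240 × 28 = 6720.00, centroid at (120.00, 14.00).
web: A = 8 × 170 = 1360.00, centroid at (120.00, 113.00).
top flange: A = 140 × 26 = 3640.00, centroid at (120.00, 211.00).
ΣA = 11720.00 mm²
ΣAX̄ = (6720.00)(120.00) + (1360.00)(120.00) + (3640.00)(120.00) = 1406400.00 mm³
ΣAȲ = (6720.00)(14.00) + (1360.00)(113.00) + (3640.00)(211.00) = 1015800.00 mm³
X̄ = 1406400.00 / 11720.00 = 120.00 mm
Ȳ = 1015800.00 / 11720.00 = 86.67 mm

X̄ = 120.00 mm, Ȳ = 86.67 mm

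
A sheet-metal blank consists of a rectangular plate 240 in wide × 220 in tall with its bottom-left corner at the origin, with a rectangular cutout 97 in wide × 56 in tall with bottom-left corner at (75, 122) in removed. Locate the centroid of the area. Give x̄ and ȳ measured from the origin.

plate: A = 240 × 220 = 52800.00, centroid at (120.00, 110.00).
hole: A = −(97 × 56) = -5432.00, centroid at (123.50, 150.00).
ΣA = 47368.00 in², ΣAx̄ = 5665148.00 in³, ΣAȳ = 4993200.00 in³.
x̄ = 5665148.00/47368.00 = 119.60 in; ȳ = 4993200.00/47368.00 = 105.41 in.

x̄ = 119.60 in, ȳ = 105.41 in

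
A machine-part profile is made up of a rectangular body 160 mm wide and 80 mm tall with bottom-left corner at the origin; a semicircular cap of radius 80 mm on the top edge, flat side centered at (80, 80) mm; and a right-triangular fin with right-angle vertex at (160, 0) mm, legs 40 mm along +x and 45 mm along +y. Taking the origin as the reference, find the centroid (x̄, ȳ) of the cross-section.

x̄ = 83.54 mm, ȳ = 70.35 mm

rectangular body: A = 160 × 80 = 12800.00, centroid at (80.00, 40.00).
semicircular top: A = ½π·80² = 10053.10, centroid at (80.00, 113.95).
triangular fin: A = ½·40·45 = 900.00, centroid at (173.33, 15.00).
ΣA = 23753.10 mm²
ΣAx̄ = (12800.00)(80.00) + (10053.10)(80.00) + (900.00)(173.33) = 1984247.72 mm³
ΣAȳ = (12800.00)(40.00) + (10053.10)(113.95) + (900.00)(15.00) = 1671081.05 mm³
x̄ = 1984247.72 / 23753.10 = 83.54 mm
ȳ = 1671081.05 / 23753.10 = 70.35 mm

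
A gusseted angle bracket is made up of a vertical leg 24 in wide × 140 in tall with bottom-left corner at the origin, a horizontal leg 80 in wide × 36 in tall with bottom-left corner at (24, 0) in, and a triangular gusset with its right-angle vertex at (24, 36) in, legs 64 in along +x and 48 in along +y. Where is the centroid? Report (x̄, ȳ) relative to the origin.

x̄ = 37.84 in, ȳ = 47.19 in

vertical leg: A = 24 × 140 = 3360.00, centroid at (12.00, 70.00).
horizontal leg: A = 80 × 36 = 2880.00, centroid at (64.00, 18.00).
gusset: A = ½·64·48 = 1536.00, centroid at (45.33, 52.00).
ΣA = 7776.00 in²
ΣAx̄ = (3360.00)(12.00) + (2880.00)(64.00) + (1536.00)(45.33) = 294272.00 in³
ΣAȳ = (3360.00)(70.00) + (2880.00)(18.00) + (1536.00)(52.00) = 366912.00 in³
x̄ = 294272.00 / 7776.00 = 37.84 in
ȳ = 366912.00 / 7776.00 = 47.19 in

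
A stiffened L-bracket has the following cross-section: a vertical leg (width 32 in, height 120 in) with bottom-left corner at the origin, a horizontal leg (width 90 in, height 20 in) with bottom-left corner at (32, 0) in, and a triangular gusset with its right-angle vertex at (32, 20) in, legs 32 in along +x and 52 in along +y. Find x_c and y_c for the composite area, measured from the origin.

x_c = 36.39 in, y_c = 43.18 in

vertical leg: A = 32 × 120 = 3840.00, centroid at (16.00, 60.00).
horizontal leg: A = 90 × 20 = 1800.00, centroid at (77.00, 10.00).
gusset: A = ½·32·52 = 832.00, centroid at (42.67, 37.33).
ΣA = 6472.00 in², ΣAx_c = 235538.67 in³, ΣAy_c = 279461.33 in³.
x_c = 235538.67/6472.00 = 36.39 in; y_c = 279461.33/6472.00 = 43.18 in.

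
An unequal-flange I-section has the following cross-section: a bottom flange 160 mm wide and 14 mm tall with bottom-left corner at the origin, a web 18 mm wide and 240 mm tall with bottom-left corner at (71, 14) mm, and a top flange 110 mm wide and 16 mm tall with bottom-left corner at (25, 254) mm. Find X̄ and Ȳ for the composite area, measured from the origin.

bottom flange: A = 160 × 14 = 2240.00, centroid at (80.00, 7.00).
web: A = 18 × 240 = 4320.00, centroid at (80.00, 134.00).
top flange: A = 110 × 16 = 1760.00, centroid at (80.00, 262.00).
ΣA = 8320.00 mm²
ΣAX̄ = (2240.00)(80.00) + (4320.00)(80.00) + (1760.00)(80.00) = 665600.00 mm³
ΣAȲ = (2240.00)(7.00) + (4320.00)(134.00) + (1760.00)(262.00) = 1055680.00 mm³
X̄ = 665600.00 / 8320.00 = 80.00 mm
Ȳ = 1055680.00 / 8320.00 = 126.88 mm

X̄ = 80.00 mm, Ȳ = 126.88 mm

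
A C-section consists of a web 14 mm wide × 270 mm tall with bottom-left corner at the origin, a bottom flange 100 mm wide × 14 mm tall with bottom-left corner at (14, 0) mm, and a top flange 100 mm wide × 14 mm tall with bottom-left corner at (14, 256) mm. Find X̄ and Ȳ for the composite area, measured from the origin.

X̄ = 31.26 mm, Ȳ = 135.00 mm

web: A = 14 × 270 = 3780.00, centroid at (7.00, 135.00).
bottom flange: A = 100 × 14 = 1400.00, centroid at (64.00, 7.00).
top flange: A = 100 × 14 = 1400.00, centroid at (64.00, 263.00).
ΣA = 6580.00 mm², ΣAX̄ = 205660.00 mm³, ΣAȲ = 888300.00 mm³.
X̄ = 205660.00/6580.00 = 31.26 mm; Ȳ = 888300.00/6580.00 = 135.00 mm.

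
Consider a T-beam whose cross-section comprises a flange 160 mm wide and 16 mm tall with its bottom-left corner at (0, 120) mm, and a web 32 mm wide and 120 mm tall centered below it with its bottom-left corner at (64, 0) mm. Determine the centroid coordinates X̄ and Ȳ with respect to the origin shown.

web: A = 32 × 120 = 3840.00, centroid at (80.00, 60.00).
flange: A = 160 × 16 = 2560.00, centroid at (80.00, 128.00).
ΣA = 6400.00 mm²
ΣAX̄ = (3840.00)(80.00) + (2560.00)(80.00) = 512000.00 mm³
ΣAȲ = (3840.00)(60.00) + (2560.00)(128.00) = 558080.00 mm³
X̄ = 512000.00 / 6400.00 = 80.00 mm
Ȳ = 558080.00 / 6400.00 = 87.20 mm

X̄ = 80.00 mm, Ȳ = 87.20 mm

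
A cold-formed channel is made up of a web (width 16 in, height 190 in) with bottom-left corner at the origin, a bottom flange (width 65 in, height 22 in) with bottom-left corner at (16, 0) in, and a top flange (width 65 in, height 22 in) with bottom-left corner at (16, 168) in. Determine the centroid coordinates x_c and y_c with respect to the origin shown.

web: A = 16 × 190 = 3040.00, centroid at (8.00, 95.00).
bottom flange: A = 65 × 22 = 1430.00, centroid at (48.50, 11.00).
top flange: A = 65 × 22 = 1430.00, centroid at (48.50, 179.00).
ΣA = 5900.00 in²
ΣAx_c = (3040.00)(8.00) + (1430.00)(48.50) + (1430.00)(48.50) = 163030.00 in³
ΣAy_c = (3040.00)(95.00) + (1430.00)(11.00) + (1430.00)(179.00) = 560500.00 in³
x_c = 163030.00 / 5900.00 = 27.63 in
y_c = 560500.00 / 5900.00 = 95.00 in

x_c = 27.63 in, y_c = 95.00 in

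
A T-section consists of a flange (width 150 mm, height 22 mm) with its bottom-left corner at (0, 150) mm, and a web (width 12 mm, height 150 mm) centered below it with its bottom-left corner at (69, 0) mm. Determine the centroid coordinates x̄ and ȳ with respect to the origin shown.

Part | A | x̄ᵢ | ȳᵢ | A·x̄ᵢ | A·ȳᵢ
web | 1800.00 | 75.00 | 75.00 | 135000.00 | 135000.00
flange | 3300.00 | 75.00 | 161.00 | 247500.00 | 531300.00
Σ | 5100.00 |  |  | 382500.00 | 666300.00
x̄ = 382500.00 / 5100.00 = 75.00 mm
ȳ = 666300.00 / 5100.00 = 130.65 mm

x̄ = 75.00 mm, ȳ = 130.65 mm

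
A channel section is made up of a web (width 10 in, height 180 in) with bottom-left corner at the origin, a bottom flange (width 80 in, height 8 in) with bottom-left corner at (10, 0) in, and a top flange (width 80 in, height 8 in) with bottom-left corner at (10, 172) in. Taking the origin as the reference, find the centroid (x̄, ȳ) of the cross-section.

web: A = 10 × 180 = 1800.00, centroid at (5.00, 90.00).
bottom flange: A = 80 × 8 = 640.00, centroid at (50.00, 4.00).
top flange: A = 80 × 8 = 640.00, centroid at (50.00, 176.00).
ΣA = 3080.00 in², ΣAx̄ = 73000.00 in³, ΣAȳ = 277200.00 in³.
x̄ = 73000.00/3080.00 = 23.70 in; ȳ = 277200.00/3080.00 = 90.00 in.

x̄ = 23.70 in, ȳ = 90.00 in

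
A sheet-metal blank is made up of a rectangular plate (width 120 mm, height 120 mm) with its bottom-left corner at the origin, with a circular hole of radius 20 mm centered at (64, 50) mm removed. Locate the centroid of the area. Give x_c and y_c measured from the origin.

x_c = 59.62 mm, y_c = 60.96 mm

plate: A = 120 × 120 = 14400.00, centroid at (60.00, 60.00).
hole: A = −π·20² = -1256.64, centroid at (64.00, 50.00).
ΣA = 13143.36 mm², ΣAx_c = 783575.23 mm³, ΣAy_c = 801168.15 mm³.
x_c = 783575.23/13143.36 = 59.62 mm; y_c = 801168.15/13143.36 = 60.96 mm.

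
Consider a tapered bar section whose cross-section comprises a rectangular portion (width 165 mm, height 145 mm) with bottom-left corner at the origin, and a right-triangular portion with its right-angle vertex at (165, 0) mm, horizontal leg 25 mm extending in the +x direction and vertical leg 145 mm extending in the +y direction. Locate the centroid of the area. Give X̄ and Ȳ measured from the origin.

rectangular portion: A = 165 × 145 = 23925.00, centroid at (82.50, 72.50).
triangular portion: A = ½·25·145 = 1812.50, centroid at (173.33, 48.33).
ΣA = 25737.50 mm²
ΣAX̄ = (23925.00)(82.50) + (1812.50)(173.33) = 2287979.17 mm³
ΣAȲ = (23925.00)(72.50) + (1812.50)(48.33) = 1822166.67 mm³
X̄ = 2287979.17 / 25737.50 = 88.90 mm
Ȳ = 1822166.67 / 25737.50 = 70.80 mm

X̄ = 88.90 mm, Ȳ = 70.80 mm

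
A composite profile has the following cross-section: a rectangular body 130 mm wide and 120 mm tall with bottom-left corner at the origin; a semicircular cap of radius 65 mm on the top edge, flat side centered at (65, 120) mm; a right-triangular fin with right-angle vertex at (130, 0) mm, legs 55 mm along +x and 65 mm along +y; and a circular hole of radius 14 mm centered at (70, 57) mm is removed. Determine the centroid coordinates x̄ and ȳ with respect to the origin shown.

x̄ = 71.23 mm, ȳ = 81.98 mm

Part | A | x̄ᵢ | ȳᵢ | A·x̄ᵢ | A·ȳᵢ
rectangular body | 15600.00 | 65.00 | 60.00 | 1014000.00 | 936000.00
semicircular top | 6636.61 | 65.00 | 147.59 | 431379.94 | 979477.07
triangular fin | 1787.50 | 148.33 | 21.67 | 265145.83 | 38729.17
hole | -615.75 | 70.00 | 57.00 | -43102.65 | -35097.87
Σ | 23408.36 |  |  | 1667423.12 | 1919108.36
x̄ = 1667423.12 / 23408.36 = 71.23 mm
ȳ = 1919108.36 / 23408.36 = 81.98 mm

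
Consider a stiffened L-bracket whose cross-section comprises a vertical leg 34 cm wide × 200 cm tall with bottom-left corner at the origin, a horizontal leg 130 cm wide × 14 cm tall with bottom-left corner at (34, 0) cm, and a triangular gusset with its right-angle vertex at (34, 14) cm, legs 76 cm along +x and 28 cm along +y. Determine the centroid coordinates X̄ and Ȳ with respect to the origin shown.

Part | A | x̄ᵢ | ȳᵢ | A·x̄ᵢ | A·ȳᵢ
vertical leg | 6800.00 | 17.00 | 100.00 | 115600.00 | 680000.00
horizontal leg | 1820.00 | 99.00 | 7.00 | 180180.00 | 12740.00
gusset | 1064.00 | 59.33 | 23.33 | 63130.67 | 24826.67
Σ | 9684.00 |  |  | 358910.67 | 717566.67
X̄ = 358910.67 / 9684.00 = 37.06 cm
Ȳ = 717566.67 / 9684.00 = 74.10 cm

X̄ = 37.06 cm, Ȳ = 74.10 cm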